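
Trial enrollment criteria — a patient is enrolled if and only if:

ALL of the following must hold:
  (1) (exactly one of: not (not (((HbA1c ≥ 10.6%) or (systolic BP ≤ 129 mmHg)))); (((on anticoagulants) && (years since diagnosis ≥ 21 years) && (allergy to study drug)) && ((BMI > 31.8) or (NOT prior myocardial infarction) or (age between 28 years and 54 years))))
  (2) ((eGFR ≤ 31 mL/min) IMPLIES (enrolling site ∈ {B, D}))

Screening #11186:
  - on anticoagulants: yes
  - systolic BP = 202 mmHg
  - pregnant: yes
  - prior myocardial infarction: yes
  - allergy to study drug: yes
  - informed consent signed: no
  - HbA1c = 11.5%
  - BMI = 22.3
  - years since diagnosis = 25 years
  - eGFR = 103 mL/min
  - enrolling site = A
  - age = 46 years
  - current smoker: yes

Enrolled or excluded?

Atomic conditions:
  HbA1c ≥ 10.6%: 11.5 ≥ 10.6 is true
  systolic BP ≤ 129 mmHg: 202 ≤ 129 is false
  on anticoagulants: yes → true
  years since diagnosis ≥ 21 years: 25 ≥ 21 is true
  allergy to study drug: yes → true
  BMI > 31.8: 22.3 > 31.8 is false
  NOT prior myocardial infarction: yes → false
  age between 28 years and 54 years: 46 in [28, 54] is true
  eGFR ≤ 31 mL/min: 103 ≤ 31 is false
  enrolling site ∈ {B, D}: A is not in the set → false
Combine:
[1.1.1.1] true OR false = true
[1.1.1] NOT true = false
[1.1] NOT false = true
[1.2.1] true AND true AND true = true
[1.2.2] false OR false OR true = true
[1.2] true AND true = true
[1] exactly-one(true, true) = false
[2] false → false (antecedent false ⇒ implication holds) = true
[root] false AND true = false
Overall: false → excluded

Excluded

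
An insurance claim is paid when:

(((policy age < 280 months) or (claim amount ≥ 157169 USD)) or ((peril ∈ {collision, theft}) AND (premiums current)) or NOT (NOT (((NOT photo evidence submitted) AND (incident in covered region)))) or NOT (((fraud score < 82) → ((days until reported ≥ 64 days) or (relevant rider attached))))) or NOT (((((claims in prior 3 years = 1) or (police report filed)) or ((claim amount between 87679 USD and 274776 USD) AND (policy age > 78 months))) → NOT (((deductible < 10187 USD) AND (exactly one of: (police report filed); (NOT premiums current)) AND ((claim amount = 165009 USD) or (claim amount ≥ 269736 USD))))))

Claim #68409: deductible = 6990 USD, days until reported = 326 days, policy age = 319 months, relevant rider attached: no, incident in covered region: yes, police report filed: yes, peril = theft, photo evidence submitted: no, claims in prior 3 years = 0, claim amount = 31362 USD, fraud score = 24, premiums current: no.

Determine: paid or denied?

Atomic conditions:
  policy age < 280 months: 319 < 280 is false
  claim amount ≥ 157169 USD: 31362 ≥ 157169 is false
  peril ∈ {collision, theft}: theft is in the set → true
  premiums current: no → false
  NOT photo evidence submitted: no → true
  incident in covered region: yes → true
  fraud score < 82: 24 < 82 is true
  days until reported ≥ 64 days: 326 ≥ 64 is true
  relevant rider attached: no → false
  claims in prior 3 years = 1: 0 == 1 is false
  police report filed: yes → true
  claim amount between 87679 USD and 274776 USD: 31362 in [87679, 274776] is false
  policy age > 78 months: 319 > 78 is true
  deductible < 10187 USD: 6990 < 10187 is true
  NOT premiums current: no → true
  claim amount = 165009 USD: 31362 == 165009 is false
  claim amount ≥ 269736 USD: 31362 ≥ 269736 is false
Combine:
[1.1] false OR false = false
[1.2] true AND false = false
[1.3.1.1] true AND true = true
[1.3.1] NOT true = false
[1.3] NOT false = true
[1.4.1.2] true OR false = true
[1.4.1] true → true = true
[1.4] NOT true = false
[1] false OR false OR true OR false = true
[2.1.1.1] false OR true = true
[2.1.1.2] false AND true = false
[2.1.1] true OR false = true
[2.1.2.1.2] exactly-one(true, true) = false
[2.1.2.1.3] false OR false = false
[2.1.2.1] true AND false AND false = false
[2.1.2] NOT false = true
[2.1] true → true = true
[2] NOT true = false
[root] true OR false = true
Overall: true → paid

Paid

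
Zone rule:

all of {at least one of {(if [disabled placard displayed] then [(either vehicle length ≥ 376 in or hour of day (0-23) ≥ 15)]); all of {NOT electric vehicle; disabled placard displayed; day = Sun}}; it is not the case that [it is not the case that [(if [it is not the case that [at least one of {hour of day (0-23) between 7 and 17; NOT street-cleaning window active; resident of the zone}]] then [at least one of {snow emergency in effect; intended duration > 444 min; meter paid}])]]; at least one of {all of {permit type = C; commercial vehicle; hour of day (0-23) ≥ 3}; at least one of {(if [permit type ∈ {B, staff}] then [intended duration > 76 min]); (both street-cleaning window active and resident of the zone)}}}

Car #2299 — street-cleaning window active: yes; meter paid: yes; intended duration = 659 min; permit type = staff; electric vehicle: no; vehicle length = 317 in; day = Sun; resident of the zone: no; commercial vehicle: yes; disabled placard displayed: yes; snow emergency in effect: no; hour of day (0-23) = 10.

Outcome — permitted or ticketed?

Permitted

Atomic conditions:
  disabled placard displayed: yes → true
  vehicle length ≥ 376 in: 317 ≥ 376 is false
  hour of day (0-23) ≥ 15: 10 ≥ 15 is false
  NOT electric vehicle: no → true
  day = Sun: Sun == Sun is true
  hour of day (0-23) between 7 and 17: 10 in [7, 17] is true
  NOT street-cleaning window active: yes → false
  resident of the zone: no → false
  snow emergency in effect: no → false
  intended duration > 444 min: 659 > 444 is true
  meter paid: yes → true
  permit type = C: staff == C is false
  commercial vehicle: yes → true
  hour of day (0-23) ≥ 3: 10 ≥ 3 is true
  permit type ∈ {B, staff}: staff is in the set → true
  intended duration > 76 min: 659 > 76 is true
  street-cleaning window active: yes → true
Combine:
[1.1.2] false OR false = false
[1.1] true → false = false
[1.2] true AND true AND true = true
[1] false OR true = true
[2.1.1.1.1] true OR false OR false = true
[2.1.1.1] NOT true = false
[2.1.1.2] false OR true OR true = true
[2.1.1] false → true (antecedent false ⇒ implication holds) = true
[2.1] NOT true = false
[2] NOT false = true
[3.1] false AND true AND true = false
[3.2.1] true → true = true
[3.2.2] true AND false = false
[3.2] true OR false = true
[3] false OR true = true
[root] true AND true AND true = true
Overall: true → permitted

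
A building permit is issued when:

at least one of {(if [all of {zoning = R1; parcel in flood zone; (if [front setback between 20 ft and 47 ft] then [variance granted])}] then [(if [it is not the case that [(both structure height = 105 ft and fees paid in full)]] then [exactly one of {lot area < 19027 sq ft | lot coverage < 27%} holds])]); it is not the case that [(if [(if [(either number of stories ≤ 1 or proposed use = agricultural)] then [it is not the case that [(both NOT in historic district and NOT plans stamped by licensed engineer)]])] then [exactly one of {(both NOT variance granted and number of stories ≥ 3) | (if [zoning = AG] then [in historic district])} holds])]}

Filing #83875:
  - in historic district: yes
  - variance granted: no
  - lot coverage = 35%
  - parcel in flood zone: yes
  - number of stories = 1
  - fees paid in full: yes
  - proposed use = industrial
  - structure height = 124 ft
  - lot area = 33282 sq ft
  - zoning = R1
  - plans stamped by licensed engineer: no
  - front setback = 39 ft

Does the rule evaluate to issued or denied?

Atomic conditions:
  zoning = R1: R1 == R1 is true
  parcel in flood zone: yes → true
  front setback between 20 ft and 47 ft: 39 in [20, 47] is true
  variance granted: no → false
  structure height = 105 ft: 124 == 105 is false
  fees paid in full: yes → true
  lot area < 19027 sq ft: 33282 < 19027 is false
  lot coverage < 27%: 35 < 27 is false
  number of stories ≤ 1: 1 ≤ 1 is true
  proposed use = agricultural: industrial == agricultural is false
  NOT in historic district: yes → false
  NOT plans stamped by licensed engineer: no → true
  NOT variance granted: no → true
  number of stories ≥ 3: 1 ≥ 3 is false
  zoning = AG: R1 == AG is false
  in historic district: yes → true
Combine:
[1.1.3] true → false = false
[1.1] true AND true AND false = false
[1.2.1.1] false AND true = false
[1.2.1] NOT false = true
[1.2.2] exactly-one(false, false) = false
[1.2] true → false = false
[1] false → false (antecedent false ⇒ implication holds) = true
[2.1.1.1] true OR false = true
[2.1.1.2.1] false AND true = false
[2.1.1.2] NOT false = true
[2.1.1] true → true = true
[2.1.2.1] true AND false = false
[2.1.2.2] false → true (antecedent false ⇒ implication holds) = true
[2.1.2] exactly-one(false, true) = true
[2.1] true → true = true
[2] NOT true = false
[root] true OR false = true
Overall: true → issued

Issued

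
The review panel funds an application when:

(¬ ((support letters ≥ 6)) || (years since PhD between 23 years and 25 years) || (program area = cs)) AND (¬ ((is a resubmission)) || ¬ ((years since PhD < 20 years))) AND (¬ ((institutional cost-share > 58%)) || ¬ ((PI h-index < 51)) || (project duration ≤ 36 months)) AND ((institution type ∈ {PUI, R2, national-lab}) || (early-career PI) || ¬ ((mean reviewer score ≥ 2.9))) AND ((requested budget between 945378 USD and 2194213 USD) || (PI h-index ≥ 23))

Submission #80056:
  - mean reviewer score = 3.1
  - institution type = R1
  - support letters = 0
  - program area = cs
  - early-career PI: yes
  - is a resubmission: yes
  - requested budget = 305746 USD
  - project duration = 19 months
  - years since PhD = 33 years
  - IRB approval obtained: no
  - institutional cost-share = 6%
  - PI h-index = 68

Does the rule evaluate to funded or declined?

Funded

Atomic conditions:
  support letters ≥ 6: 0 ≥ 6 is false
  years since PhD between 23 years and 25 years: 33 in [23, 25] is false
  program area = cs: cs == cs is true
  is a resubmission: yes → true
  years since PhD < 20 years: 33 < 20 is false
  institutional cost-share > 58%: 6 > 58 is false
  PI h-index < 51: 68 < 51 is false
  project duration ≤ 36 months: 19 ≤ 36 is true
  institution type ∈ {PUI, R2, national-lab}: R1 is not in the set → false
  early-career PI: yes → true
  mean reviewer score ≥ 2.9: 3.1 ≥ 2.9 is true
  requested budget between 945378 USD and 2194213 USD: 305746 in [945378, 2194213] is false
  PI h-index ≥ 23: 68 ≥ 23 is true
Combine:
[1.1] NOT false = true
[1] true OR false OR true = true
[2.1] NOT true = false
[2.2] NOT false = true
[2] false OR true = true
[3.1] NOT false = true
[3.2] NOT false = true
[3] true OR true OR true = true
[4.3] NOT true = false
[4] false OR true OR false = true
[5] false OR true = true
[root] true AND true AND true AND true AND true = true
Overall: true → funded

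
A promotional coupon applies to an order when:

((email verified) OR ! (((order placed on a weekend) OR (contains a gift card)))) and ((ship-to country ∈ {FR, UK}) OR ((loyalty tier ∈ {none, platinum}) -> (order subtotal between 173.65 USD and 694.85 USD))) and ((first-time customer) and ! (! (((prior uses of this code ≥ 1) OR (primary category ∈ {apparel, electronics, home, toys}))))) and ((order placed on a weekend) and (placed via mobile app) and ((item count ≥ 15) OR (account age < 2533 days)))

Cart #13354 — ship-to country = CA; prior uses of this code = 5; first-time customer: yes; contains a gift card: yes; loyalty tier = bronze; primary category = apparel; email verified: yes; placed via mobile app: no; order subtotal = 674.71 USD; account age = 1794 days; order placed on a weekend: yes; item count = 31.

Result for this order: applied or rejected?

Atomic conditions:
  email verified: yes → true
  order placed on a weekend: yes → true
  contains a gift card: yes → true
  ship-to country ∈ {FR, UK}: CA is not in the set → false
  loyalty tier ∈ {none, platinum}: bronze is not in the set → false
  order subtotal between 173.65 USD and 694.85 USD: 674.71 in [173.65, 694.85] is true
  first-time customer: yes → true
  prior uses of this code ≥ 1: 5 ≥ 1 is true
  primary category ∈ {apparel, electronics, home, toys}: apparel is in the set → true
  placed via mobile app: no → false
  item count ≥ 15: 31 ≥ 15 is true
  account age < 2533 days: 1794 < 2533 is true
Combine:
[1.2.1] true OR true = true
[1.2] NOT true = false
[1] true OR false = true
[2.2] false → true (antecedent false ⇒ implication holds) = true
[2] false OR true = true
[3.2.1.1] true OR true = true
[3.2.1] NOT true = false
[3.2] NOT false = true
[3] true AND true = true
[4.3] true OR true = true
[4] true AND false AND true = false
[root] true AND true AND true AND false = false
Overall: false → rejected

Rejected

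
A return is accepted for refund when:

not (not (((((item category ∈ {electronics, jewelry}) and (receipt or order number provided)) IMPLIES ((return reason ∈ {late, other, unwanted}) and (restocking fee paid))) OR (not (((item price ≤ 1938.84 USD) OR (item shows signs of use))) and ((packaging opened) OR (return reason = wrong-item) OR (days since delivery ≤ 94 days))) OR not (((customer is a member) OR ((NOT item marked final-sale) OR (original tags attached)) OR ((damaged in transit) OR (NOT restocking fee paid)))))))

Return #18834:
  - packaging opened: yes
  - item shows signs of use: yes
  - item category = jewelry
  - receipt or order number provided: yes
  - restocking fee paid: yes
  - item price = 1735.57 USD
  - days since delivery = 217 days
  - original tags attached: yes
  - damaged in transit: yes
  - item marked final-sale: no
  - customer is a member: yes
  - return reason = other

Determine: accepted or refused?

Accepted

Atomic conditions:
  item category ∈ {electronics, jewelry}: jewelry is in the set → true
  receipt or order number provided: yes → true
  return reason ∈ {late, other, unwanted}: other is in the set → true
  restocking fee paid: yes → true
  item price ≤ 1938.84 USD: 1735.57 ≤ 1938.84 is true
  item shows signs of use: yes → true
  packaging opened: yes → true
  return reason = wrong-item: other == wrong-item is false
  days since delivery ≤ 94 days: 217 ≤ 94 is false
  customer is a member: yes → true
  NOT item marked final-sale: no → true
  original tags attached: yes → true
  damaged in transit: yes → true
  NOT restocking fee paid: yes → false
Combine:
[1.1.1.1] true AND true = true
[1.1.1.2] true AND true = true
[1.1.1] true → true = true
[1.1.2.1.1] true OR true = true
[1.1.2.1] NOT true = false
[1.1.2.2] true OR false OR false = true
[1.1.2] false AND true = false
[1.1.3.1.2] true OR true = true
[1.1.3.1.3] true OR false = true
[1.1.3.1] true OR true OR true = true
[1.1.3] NOT true = false
[1.1] true OR false OR false = true
[1] NOT true = false
[root] NOT false = true
Overall: true → accepted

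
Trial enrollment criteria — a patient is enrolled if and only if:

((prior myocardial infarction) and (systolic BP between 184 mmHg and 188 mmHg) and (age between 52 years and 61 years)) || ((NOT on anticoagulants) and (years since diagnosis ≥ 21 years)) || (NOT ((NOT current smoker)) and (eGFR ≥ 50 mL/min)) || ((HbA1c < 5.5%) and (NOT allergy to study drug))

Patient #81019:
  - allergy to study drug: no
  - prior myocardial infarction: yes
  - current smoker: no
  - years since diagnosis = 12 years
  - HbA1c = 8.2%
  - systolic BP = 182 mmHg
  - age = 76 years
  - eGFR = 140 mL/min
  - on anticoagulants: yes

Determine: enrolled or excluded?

Excluded

Atomic conditions:
  prior myocardial infarction: yes → true
  systolic BP between 184 mmHg and 188 mmHg: 182 in [184, 188] is false
  age between 52 years and 61 years: 76 in [52, 61] is false
  NOT on anticoagulants: yes → false
  years since diagnosis ≥ 21 years: 12 ≥ 21 is false
  NOT current smoker: no → true
  eGFR ≥ 50 mL/min: 140 ≥ 50 is true
  HbA1c < 5.5%: 8.2 < 5.5 is false
  NOT allergy to study drug: no → true
Combine:
[1] true AND false AND false = false
[2] false AND false = false
[3.1] NOT true = false
[3] false AND true = false
[4] false AND true = false
[root] false OR false OR false OR false = false
Overall: false → excluded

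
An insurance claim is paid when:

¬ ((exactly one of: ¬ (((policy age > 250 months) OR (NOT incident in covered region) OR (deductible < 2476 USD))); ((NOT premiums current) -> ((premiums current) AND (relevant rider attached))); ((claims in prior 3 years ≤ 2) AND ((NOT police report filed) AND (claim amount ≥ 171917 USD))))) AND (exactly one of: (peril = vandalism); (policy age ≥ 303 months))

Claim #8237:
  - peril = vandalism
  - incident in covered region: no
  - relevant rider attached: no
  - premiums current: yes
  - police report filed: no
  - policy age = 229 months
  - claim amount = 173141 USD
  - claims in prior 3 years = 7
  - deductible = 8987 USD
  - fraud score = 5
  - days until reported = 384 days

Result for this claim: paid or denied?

Atomic conditions:
  policy age > 250 months: 229 > 250 is false
  NOT incident in covered region: no → true
  deductible < 2476 USD: 8987 < 2476 is false
  NOT premiums current: yes → false
  premiums current: yes → true
  relevant rider attached: no → false
  claims in prior 3 years ≤ 2: 7 ≤ 2 is false
  NOT police report filed: no → true
  claim amount ≥ 171917 USD: 173141 ≥ 171917 is true
  peril = vandalism: vandalism == vandalism is true
  policy age ≥ 303 months: 229 ≥ 303 is false
Combine:
[1.1.1.1] false OR true OR false = true
[1.1.1] NOT true = false
[1.1.2.2] true AND false = false
[1.1.2] false → false (antecedent false ⇒ implication holds) = true
[1.1.3.2] true AND true = true
[1.1.3] false AND true = false
[1.1] exactly-one(false, true, false) = true
[1] NOT true = false
[2] exactly-one(true, false) = true
[root] false AND true = false
Overall: false → denied

Denied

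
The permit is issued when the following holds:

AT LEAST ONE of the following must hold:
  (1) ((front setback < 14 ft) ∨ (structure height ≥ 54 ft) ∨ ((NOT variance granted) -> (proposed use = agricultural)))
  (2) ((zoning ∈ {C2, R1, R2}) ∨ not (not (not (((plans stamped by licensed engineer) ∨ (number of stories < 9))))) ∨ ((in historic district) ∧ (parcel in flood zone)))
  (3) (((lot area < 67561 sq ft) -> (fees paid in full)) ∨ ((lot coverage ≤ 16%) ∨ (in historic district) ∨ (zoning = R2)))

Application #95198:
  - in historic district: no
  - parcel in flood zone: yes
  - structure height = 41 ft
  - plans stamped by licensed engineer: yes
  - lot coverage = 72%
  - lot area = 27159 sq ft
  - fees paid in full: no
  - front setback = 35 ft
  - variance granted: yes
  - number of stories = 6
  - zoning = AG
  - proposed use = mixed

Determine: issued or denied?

Issued

Atomic conditions:
  front setback < 14 ft: 35 < 14 is false
  structure height ≥ 54 ft: 41 ≥ 54 is false
  NOT variance granted: yes → false
  proposed use = agricultural: mixed == agricultural is false
  zoning ∈ {C2, R1, R2}: AG is not in the set → false
  plans stamped by licensed engineer: yes → true
  number of stories < 9: 6 < 9 is true
  in historic district: no → false
  parcel in flood zone: yes → true
  lot area < 67561 sq ft: 27159 < 67561 is true
  fees paid in full: no → false
  lot coverage ≤ 16%: 72 ≤ 16 is false
  zoning = R2: AG == R2 is false
Combine:
[1.3] false → false (antecedent false ⇒ implication holds) = true
[1] false OR false OR true = true
[2.2.1.1.1] true OR true = true
[2.2.1.1] NOT true = false
[2.2.1] NOT false = true
[2.2] NOT true = false
[2.3] false AND true = false
[2] false OR false OR false = false
[3.1] true → false = false
[3.2] false OR false OR false = false
[3] false OR false = false
[root] true OR false OR false = true
Overall: true → issued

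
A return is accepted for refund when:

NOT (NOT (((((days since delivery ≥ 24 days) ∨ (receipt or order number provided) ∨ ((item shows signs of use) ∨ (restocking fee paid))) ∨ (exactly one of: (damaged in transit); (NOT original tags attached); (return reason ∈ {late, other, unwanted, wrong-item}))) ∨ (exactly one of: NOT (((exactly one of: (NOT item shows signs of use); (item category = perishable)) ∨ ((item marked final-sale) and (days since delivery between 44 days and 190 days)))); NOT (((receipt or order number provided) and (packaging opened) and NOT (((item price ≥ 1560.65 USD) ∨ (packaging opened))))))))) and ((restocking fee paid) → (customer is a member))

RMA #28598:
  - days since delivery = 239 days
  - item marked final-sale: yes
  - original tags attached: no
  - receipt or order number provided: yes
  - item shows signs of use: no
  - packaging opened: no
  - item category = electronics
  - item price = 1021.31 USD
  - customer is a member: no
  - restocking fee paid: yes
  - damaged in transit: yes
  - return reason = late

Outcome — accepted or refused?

Atomic conditions:
  days since delivery ≥ 24 days: 239 ≥ 24 is true
  receipt or order number provided: yes → true
  item shows signs of use: no → false
  restocking fee paid: yes → true
  damaged in transit: yes → true
  NOT original tags attached: no → true
  return reason ∈ {late, other, unwanted, wrong-item}: late is in the set → true
  NOT item shows signs of use: no → true
  item category = perishable: electronics == perishable is false
  item marked final-sale: yes → true
  days since delivery between 44 days and 190 days: 239 in [44, 190] is false
  packaging opened: no → false
  item price ≥ 1560.65 USD: 1021.31 ≥ 1560.65 is false
  customer is a member: no → false
Combine:
[1.1.1.1.1.3] false OR true = true
[1.1.1.1.1] true OR true OR true = true
[1.1.1.1.2] exactly-one(true, true, true) = false
[1.1.1.1] true OR false = true
[1.1.1.2.1.1.1] exactly-one(true, false) = true
[1.1.1.2.1.1.2] true AND false = false
[1.1.1.2.1.1] true OR false = true
[1.1.1.2.1] NOT true = false
[1.1.1.2.2.1.3.1] false OR false = false
[1.1.1.2.2.1.3] NOT false = true
[1.1.1.2.2.1] true AND false AND true = false
[1.1.1.2.2] NOT false = true
[1.1.1.2] exactly-one(false, true) = true
[1.1.1] true OR true = true
[1.1] NOT true = false
[1] NOT false = true
[2] true → false = false
[root] true AND false = false
Overall: false → refused

Refused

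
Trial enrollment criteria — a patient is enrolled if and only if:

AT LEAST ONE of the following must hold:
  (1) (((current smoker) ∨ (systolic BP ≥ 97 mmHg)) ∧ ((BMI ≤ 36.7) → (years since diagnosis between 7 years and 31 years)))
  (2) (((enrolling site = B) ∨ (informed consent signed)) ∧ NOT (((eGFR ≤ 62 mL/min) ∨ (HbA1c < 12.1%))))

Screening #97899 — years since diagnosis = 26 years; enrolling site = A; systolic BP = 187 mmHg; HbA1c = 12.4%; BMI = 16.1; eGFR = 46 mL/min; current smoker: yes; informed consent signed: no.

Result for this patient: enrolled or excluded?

Enrolled

Atomic conditions:
  current smoker: yes → true
  systolic BP ≥ 97 mmHg: 187 ≥ 97 is true
  BMI ≤ 36.7: 16.1 ≤ 36.7 is true
  years since diagnosis between 7 years and 31 years: 26 in [7, 31] is true
  enrolling site = B: A == B is false
  informed consent signed: no → false
  eGFR ≤ 62 mL/min: 46 ≤ 62 is true
  HbA1c < 12.1%: 12.4 < 12.1 is false
Combine:
[1.1] true OR true = true
[1.2] true → true = true
[1] true AND true = true
[2.1] false OR false = false
[2.2.1] true OR false = true
[2.2] NOT true = false
[2] false AND false = false
[root] true OR false = true
Overall: true → enrolled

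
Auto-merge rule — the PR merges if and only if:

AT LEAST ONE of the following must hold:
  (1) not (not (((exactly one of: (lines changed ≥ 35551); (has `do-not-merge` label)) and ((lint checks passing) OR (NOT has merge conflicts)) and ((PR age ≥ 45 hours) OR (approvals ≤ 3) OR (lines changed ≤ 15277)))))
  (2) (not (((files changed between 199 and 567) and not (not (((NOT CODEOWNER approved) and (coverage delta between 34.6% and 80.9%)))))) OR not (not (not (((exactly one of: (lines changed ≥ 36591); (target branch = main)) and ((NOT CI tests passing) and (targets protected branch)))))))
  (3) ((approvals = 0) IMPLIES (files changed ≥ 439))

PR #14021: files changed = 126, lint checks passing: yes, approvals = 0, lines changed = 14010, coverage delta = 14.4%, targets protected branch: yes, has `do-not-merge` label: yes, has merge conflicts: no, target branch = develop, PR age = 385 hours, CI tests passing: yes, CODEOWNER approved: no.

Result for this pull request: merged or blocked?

Merged

Atomic conditions:
  lines changed ≥ 35551: 14010 ≥ 35551 is false
  has `do-not-merge` label: yes → true
  lint checks passing: yes → true
  NOT has merge conflicts: no → true
  PR age ≥ 45 hours: 385 ≥ 45 is true
  approvals ≤ 3: 0 ≤ 3 is true
  lines changed ≤ 15277: 14010 ≤ 15277 is true
  files changed between 199 and 567: 126 in [199, 567] is false
  NOT CODEOWNER approved: no → true
  coverage delta between 34.6% and 80.9%: 14.4 in [34.6, 80.9] is false
  lines changed ≥ 36591: 14010 ≥ 36591 is false
  target branch = main: develop == main is false
  NOT CI tests passing: yes → false
  targets protected branch: yes → true
  approvals = 0: 0 == 0 is true
  files changed ≥ 439: 126 ≥ 439 is false
Combine:
[1.1.1.1] exactly-one(false, true) = true
[1.1.1.2] true OR true = true
[1.1.1.3] true OR true OR true = true
[1.1.1] true AND true AND true = true
[1.1] NOT true = false
[1] NOT false = true
[2.1.1.2.1.1] true AND false = false
[2.1.1.2.1] NOT false = true
[2.1.1.2] NOT true = false
[2.1.1] false AND false = false
[2.1] NOT false = true
[2.2.1.1.1.1] exactly-one(false, false) = false
[2.2.1.1.1.2] false AND true = false
[2.2.1.1.1] false AND false = false
[2.2.1.1] NOT false = true
[2.2.1] NOT true = false
[2.2] NOT false = true
[2] true OR true = true
[3] true → false = false
[root] true OR true OR false = true
Overall: true → merged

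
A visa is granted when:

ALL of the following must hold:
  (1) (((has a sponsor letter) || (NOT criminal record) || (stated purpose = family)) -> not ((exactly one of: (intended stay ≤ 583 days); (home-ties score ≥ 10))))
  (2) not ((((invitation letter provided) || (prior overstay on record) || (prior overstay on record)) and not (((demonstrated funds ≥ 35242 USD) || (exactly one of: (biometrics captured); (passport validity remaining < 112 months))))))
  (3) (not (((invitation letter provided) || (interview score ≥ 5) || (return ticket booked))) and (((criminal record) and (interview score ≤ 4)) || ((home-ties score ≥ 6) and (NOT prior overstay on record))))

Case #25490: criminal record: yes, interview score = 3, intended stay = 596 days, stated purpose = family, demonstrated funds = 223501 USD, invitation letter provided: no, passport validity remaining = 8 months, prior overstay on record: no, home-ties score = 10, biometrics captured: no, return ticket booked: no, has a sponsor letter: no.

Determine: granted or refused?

Refused

Atomic conditions:
  has a sponsor letter: no → false
  NOT criminal record: yes → false
  stated purpose = family: family == family is true
  intended stay ≤ 583 days: 596 ≤ 583 is false
  home-ties score ≥ 10: 10 ≥ 10 is true
  invitation letter provided: no → false
  prior overstay on record: no → false
  demonstrated funds ≥ 35242 USD: 223501 ≥ 35242 is true
  biometrics captured: no → false
  passport validity remaining < 112 months: 8 < 112 is true
  interview score ≥ 5: 3 ≥ 5 is false
  return ticket booked: no → false
  criminal record: yes → true
  interview score ≤ 4: 3 ≤ 4 is true
  home-ties score ≥ 6: 10 ≥ 6 is true
  NOT prior overstay on record: no → true
Combine:
[1.1] false OR false OR true = true
[1.2.1] exactly-one(false, true) = true
[1.2] NOT true = false
[1] true → false = false
[2.1.1] false OR false OR false = false
[2.1.2.1.2] exactly-one(false, true) = true
[2.1.2.1] true OR true = true
[2.1.2] NOT true = false
[2.1] false AND false = false
[2] NOT false = true
[3.1.1] false OR false OR false = false
[3.1] NOT false = true
[3.2.1] true AND true = true
[3.2.2] true AND true = true
[3.2] true OR true = true
[3] true AND true = true
[root] false AND true AND true = false
Overall: false → refused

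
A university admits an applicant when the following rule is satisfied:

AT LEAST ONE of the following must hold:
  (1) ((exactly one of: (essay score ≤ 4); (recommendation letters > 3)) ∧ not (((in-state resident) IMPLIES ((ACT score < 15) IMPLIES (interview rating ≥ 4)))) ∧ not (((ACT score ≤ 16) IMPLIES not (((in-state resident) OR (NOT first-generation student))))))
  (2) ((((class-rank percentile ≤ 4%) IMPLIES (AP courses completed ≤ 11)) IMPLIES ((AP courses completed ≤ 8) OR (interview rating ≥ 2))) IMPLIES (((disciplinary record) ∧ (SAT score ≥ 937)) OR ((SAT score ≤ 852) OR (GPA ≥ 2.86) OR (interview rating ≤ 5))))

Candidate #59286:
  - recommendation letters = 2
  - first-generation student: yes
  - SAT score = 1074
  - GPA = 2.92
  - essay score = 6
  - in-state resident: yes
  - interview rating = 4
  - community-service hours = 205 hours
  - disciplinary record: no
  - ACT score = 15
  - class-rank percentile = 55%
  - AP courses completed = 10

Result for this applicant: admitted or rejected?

Admitted

Atomic conditions:
  essay score ≤ 4: 6 ≤ 4 is false
  recommendation letters > 3: 2 > 3 is false
  in-state resident: yes → true
  ACT score < 15: 15 < 15 is false
  interview rating ≥ 4: 4 ≥ 4 is true
  ACT score ≤ 16: 15 ≤ 16 is true
  NOT first-generation student: yes → false
  class-rank percentile ≤ 4%: 55 ≤ 4 is false
  AP courses completed ≤ 11: 10 ≤ 11 is true
  AP courses completed ≤ 8: 10 ≤ 8 is false
  interview rating ≥ 2: 4 ≥ 2 is true
  disciplinary record: no → false
  SAT score ≥ 937: 1074 ≥ 937 is true
  SAT score ≤ 852: 1074 ≤ 852 is false
  GPA ≥ 2.86: 2.92 ≥ 2.86 is true
  interview rating ≤ 5: 4 ≤ 5 is true
Combine:
[1.1] exactly-one(false, false) = false
[1.2.1.2] false → true (antecedent false ⇒ implication holds) = true
[1.2.1] true → true = true
[1.2] NOT true = false
[1.3.1.2.1] true OR false = true
[1.3.1.2] NOT true = false
[1.3.1] true → false = false
[1.3] NOT false = true
[1] false AND false AND true = false
[2.1.1] false → true (antecedent false ⇒ implication holds) = true
[2.1.2] false OR true = true
[2.1] true → true = true
[2.2.1] false AND true = false
[2.2.2] false OR true OR true = true
[2.2] false OR true = true
[2] true → true = true
[root] false OR true = true
Overall: true → admitted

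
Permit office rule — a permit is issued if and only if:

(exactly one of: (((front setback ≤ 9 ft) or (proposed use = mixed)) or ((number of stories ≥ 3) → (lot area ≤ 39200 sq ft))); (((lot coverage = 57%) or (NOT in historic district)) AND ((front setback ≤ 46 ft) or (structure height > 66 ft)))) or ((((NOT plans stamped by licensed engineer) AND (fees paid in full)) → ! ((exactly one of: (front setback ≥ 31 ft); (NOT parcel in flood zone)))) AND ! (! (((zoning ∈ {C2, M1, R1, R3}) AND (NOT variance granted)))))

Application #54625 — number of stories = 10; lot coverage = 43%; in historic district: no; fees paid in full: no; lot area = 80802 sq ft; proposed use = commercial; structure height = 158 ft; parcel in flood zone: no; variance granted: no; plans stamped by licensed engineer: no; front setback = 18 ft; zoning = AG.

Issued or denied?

Atomic conditions:
  front setback ≤ 9 ft: 18 ≤ 9 is false
  proposed use = mixed: commercial == mixed is false
  number of stories ≥ 3: 10 ≥ 3 is true
  lot area ≤ 39200 sq ft: 80802 ≤ 39200 is false
  lot coverage = 57%: 43 == 57 is false
  NOT in historic district: no → true
  front setback ≤ 46 ft: 18 ≤ 46 is true
  structure height > 66 ft: 158 > 66 is true
  NOT plans stamped by licensed engineer: no → true
  fees paid in full: no → false
  front setback ≥ 31 ft: 18 ≥ 31 is false
  NOT parcel in flood zone: no → true
  zoning ∈ {C2, M1, R1, R3}: AG is not in the set → false
  NOT variance granted: no → true
Combine:
[1.1.1] false OR false = false
[1.1.2] true → false = false
[1.1] false OR false = false
[1.2.1] false OR true = true
[1.2.2] true OR true = true
[1.2] true AND true = true
[1] exactly-one(false, true) = true
[2.1.1] true AND false = false
[2.1.2.1] exactly-one(false, true) = true
[2.1.2] NOT true = false
[2.1] false → false (antecedent false ⇒ implication holds) = true
[2.2.1.1] false AND true = false
[2.2.1] NOT false = true
[2.2] NOT true = false
[2] true AND false = false
[root] true OR false = true
Overall: true → issued

Issued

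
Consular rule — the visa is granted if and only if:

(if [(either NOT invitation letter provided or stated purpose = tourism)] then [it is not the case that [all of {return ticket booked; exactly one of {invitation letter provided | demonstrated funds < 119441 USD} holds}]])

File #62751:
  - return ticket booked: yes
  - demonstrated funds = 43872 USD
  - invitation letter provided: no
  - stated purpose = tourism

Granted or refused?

Atomic conditions:
  NOT invitation letter provided: no → true
  stated purpose = tourism: tourism == tourism is true
  return ticket booked: yes → true
  invitation letter provided: no → false
  demonstrated funds < 119441 USD: 43872 < 119441 is true
Combine:
[1] true OR true = true
[2.1.2] exactly-one(false, true) = true
[2.1] true AND true = true
[2] NOT true = false
[root] true → false = false
Overall: false → refused

Refused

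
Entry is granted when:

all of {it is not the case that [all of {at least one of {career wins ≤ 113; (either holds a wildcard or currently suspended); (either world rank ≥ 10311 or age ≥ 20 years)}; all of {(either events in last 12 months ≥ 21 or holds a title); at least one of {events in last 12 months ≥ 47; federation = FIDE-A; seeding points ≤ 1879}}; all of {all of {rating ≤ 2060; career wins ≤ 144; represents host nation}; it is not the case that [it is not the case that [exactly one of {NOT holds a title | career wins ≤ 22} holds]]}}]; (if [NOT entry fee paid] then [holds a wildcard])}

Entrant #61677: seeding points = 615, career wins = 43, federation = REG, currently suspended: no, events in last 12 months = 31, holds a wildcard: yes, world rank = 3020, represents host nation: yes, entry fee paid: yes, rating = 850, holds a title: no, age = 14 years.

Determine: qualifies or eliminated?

Atomic conditions:
  career wins ≤ 113: 43 ≤ 113 is true
  holds a wildcard: yes → true
  currently suspended: no → false
  world rank ≥ 10311: 3020 ≥ 10311 is false
  age ≥ 20 years: 14 ≥ 20 is false
  events in last 12 months ≥ 21: 31 ≥ 21 is true
  holds a title: no → false
  events in last 12 months ≥ 47: 31 ≥ 47 is false
  federation = FIDE-A: REG == FIDE-A is false
  seeding points ≤ 1879: 615 ≤ 1879 is true
  rating ≤ 2060: 850 ≤ 2060 is true
  career wins ≤ 144: 43 ≤ 144 is true
  represents host nation: yes → true
  NOT holds a title: no → true
  career wins ≤ 22: 43 ≤ 22 is false
  NOT entry fee paid: yes → false
Combine:
[1.1.1.2] true OR false = true
[1.1.1.3] false OR false = false
[1.1.1] true OR true OR false = true
[1.1.2.1] true OR false = true
[1.1.2.2] false OR false OR true = true
[1.1.2] true AND true = true
[1.1.3.1] true AND true AND true = true
[1.1.3.2.1.1] exactly-one(true, false) = true
[1.1.3.2.1] NOT true = false
[1.1.3.2] NOT false = true
[1.1.3] true AND true = true
[1.1] true AND true AND true = true
[1] NOT true = false
[2] false → true (antecedent false ⇒ implication holds) = true
[root] false AND true = false
Overall: false → eliminated

Eliminated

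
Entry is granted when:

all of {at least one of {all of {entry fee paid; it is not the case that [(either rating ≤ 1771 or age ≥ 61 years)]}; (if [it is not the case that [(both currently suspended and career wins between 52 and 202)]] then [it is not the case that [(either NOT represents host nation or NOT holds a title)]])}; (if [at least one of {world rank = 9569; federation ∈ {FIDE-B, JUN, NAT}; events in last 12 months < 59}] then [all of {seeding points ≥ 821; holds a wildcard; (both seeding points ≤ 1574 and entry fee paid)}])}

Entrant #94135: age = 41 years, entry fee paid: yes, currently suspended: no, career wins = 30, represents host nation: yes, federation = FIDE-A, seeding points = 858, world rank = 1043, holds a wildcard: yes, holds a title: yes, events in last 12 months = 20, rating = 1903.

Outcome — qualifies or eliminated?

Atomic conditions:
  entry fee paid: yes → true
  rating ≤ 1771: 1903 ≤ 1771 is false
  age ≥ 61 years: 41 ≥ 61 is false
  currently suspended: no → false
  career wins between 52 and 202: 30 in [52, 202] is false
  NOT represents host nation: yes → false
  NOT holds a title: yes → false
  world rank = 9569: 1043 == 9569 is false
  federation ∈ {FIDE-B, JUN, NAT}: FIDE-A is not in the set → false
  events in last 12 months < 59: 20 < 59 is true
  seeding points ≥ 821: 858 ≥ 821 is true
  holds a wildcard: yes → true
  seeding points ≤ 1574: 858 ≤ 1574 is true
Combine:
[1.1.2.1] false OR false = false
[1.1.2] NOT false = true
[1.1] true AND true = true
[1.2.1.1] false AND false = false
[1.2.1] NOT false = true
[1.2.2.1] false OR false = false
[1.2.2] NOT false = true
[1.2] true → true = true
[1] true OR true = true
[2.1] false OR false OR true = true
[2.2.3] true AND true = true
[2.2] true AND true AND true = true
[2] true → true = true
[root] true AND true = true
Overall: true → qualifies

Qualifies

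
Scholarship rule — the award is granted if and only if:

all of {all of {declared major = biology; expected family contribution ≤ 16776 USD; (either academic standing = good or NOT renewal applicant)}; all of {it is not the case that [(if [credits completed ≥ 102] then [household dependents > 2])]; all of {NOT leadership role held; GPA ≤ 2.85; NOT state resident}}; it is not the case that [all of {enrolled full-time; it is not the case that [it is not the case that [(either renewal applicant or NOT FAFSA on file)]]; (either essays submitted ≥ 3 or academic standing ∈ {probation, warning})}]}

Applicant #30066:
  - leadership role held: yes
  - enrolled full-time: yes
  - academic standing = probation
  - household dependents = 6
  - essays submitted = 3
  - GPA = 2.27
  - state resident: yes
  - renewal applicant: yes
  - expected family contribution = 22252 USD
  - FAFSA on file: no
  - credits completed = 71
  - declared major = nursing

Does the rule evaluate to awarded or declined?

Atomic conditions:
  declared major = biology: nursing == biology is false
  expected family contribution ≤ 16776 USD: 22252 ≤ 16776 is false
  academic standing = good: probation == good is false
  NOT renewal applicant: yes → false
  credits completed ≥ 102: 71 ≥ 102 is false
  household dependents > 2: 6 > 2 is true
  NOT leadership role held: yes → false
  GPA ≤ 2.85: 2.27 ≤ 2.85 is true
  NOT state resident: yes → false
  enrolled full-time: yes → true
  renewal applicant: yes → true
  NOT FAFSA on file: no → true
  essays submitted ≥ 3: 3 ≥ 3 is true
  academic standing ∈ {probation, warning}: probation is in the set → true
Combine:
[1.3] false OR false = false
[1] false AND false AND false = false
[2.1.1] false → true (antecedent false ⇒ implication holds) = true
[2.1] NOT true = false
[2.2] false AND true AND false = false
[2] false AND false = false
[3.1.2.1.1] true OR true = true
[3.1.2.1] NOT true = false
[3.1.2] NOT false = true
[3.1.3] true OR true = true
[3.1] true AND true AND true = true
[3] NOT true = false
[root] false AND false AND false = false
Overall: false → declined

Declined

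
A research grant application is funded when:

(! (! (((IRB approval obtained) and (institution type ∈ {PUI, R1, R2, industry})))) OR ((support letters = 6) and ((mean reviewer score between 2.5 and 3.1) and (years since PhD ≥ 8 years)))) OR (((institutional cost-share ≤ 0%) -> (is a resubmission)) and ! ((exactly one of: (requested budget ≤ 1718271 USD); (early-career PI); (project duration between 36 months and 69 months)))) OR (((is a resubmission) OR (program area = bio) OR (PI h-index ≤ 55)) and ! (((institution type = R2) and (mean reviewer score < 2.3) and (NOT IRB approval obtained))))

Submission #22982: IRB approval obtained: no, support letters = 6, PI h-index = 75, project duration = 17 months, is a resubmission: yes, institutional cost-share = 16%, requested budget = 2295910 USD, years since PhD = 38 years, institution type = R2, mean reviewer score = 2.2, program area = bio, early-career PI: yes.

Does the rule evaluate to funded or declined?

Atomic conditions:
  IRB approval obtained: no → false
  institution type ∈ {PUI, R1, R2, industry}: R2 is in the set → true
  support letters = 6: 6 == 6 is true
  mean reviewer score between 2.5 and 3.1: 2.2 in [2.5, 3.1] is false
  years since PhD ≥ 8 years: 38 ≥ 8 is true
  institutional cost-share ≤ 0%: 16 ≤ 0 is false
  is a resubmission: yes → true
  requested budget ≤ 1718271 USD: 2295910 ≤ 1718271 is false
  early-career PI: yes → true
  project duration between 36 months and 69 months: 17 in [36, 69] is false
  program area = bio: bio == bio is true
  PI h-index ≤ 55: 75 ≤ 55 is false
  institution type = R2: R2 == R2 is true
  mean reviewer score < 2.3: 2.2 < 2.3 is true
  NOT IRB approval obtained: no → true
Combine:
[1.1.1.1] false AND true = false
[1.1.1] NOT false = true
[1.1] NOT true = false
[1.2.2] false AND true = false
[1.2] true AND false = false
[1] false OR false = false
[2.1] false → true (antecedent false ⇒ implication holds) = true
[2.2.1] exactly-one(false, true, false) = true
[2.2] NOT true = false
[2] true AND false = false
[3.1] true OR true OR false = true
[3.2.1] true AND true AND true = true
[3.2] NOT true = false
[3] true AND false = false
[root] false OR false OR false = false
Overall: false → declined

Declined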